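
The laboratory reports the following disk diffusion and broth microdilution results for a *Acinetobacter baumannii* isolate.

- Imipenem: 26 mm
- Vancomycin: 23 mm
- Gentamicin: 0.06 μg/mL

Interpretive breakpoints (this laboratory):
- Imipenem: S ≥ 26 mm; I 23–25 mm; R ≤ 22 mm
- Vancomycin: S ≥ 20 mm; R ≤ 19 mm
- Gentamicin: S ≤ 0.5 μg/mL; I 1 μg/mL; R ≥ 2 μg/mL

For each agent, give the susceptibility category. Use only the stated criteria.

Imipenem: 26 mm is ≥ 26 mm → Susceptible
Vancomycin (23 mm) ≥ 20 mm ⇒ susceptible
Gentamicin 0.06 μg/mL: ≤ 0.5 μg/mL — susceptible

S, S, S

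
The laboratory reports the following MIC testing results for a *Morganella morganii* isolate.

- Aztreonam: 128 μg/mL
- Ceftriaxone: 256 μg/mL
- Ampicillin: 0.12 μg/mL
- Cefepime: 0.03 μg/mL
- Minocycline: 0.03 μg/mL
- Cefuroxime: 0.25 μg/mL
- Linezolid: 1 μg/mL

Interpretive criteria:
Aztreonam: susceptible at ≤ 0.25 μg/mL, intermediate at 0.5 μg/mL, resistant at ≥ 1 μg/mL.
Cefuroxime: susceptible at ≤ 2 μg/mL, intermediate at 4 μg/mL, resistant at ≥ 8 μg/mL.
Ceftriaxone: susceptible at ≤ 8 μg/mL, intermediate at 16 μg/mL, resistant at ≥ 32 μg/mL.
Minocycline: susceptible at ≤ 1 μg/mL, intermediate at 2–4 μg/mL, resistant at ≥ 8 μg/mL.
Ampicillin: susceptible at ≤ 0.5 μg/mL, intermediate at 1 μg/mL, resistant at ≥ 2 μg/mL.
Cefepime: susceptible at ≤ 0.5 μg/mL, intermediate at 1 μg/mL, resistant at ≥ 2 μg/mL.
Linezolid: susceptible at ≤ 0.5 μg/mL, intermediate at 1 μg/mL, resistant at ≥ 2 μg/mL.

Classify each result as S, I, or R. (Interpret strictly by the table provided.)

Aztreonam: 128 μg/mL is ≥ 1 μg/mL — R
Ceftriaxone 256 μg/mL: ≥ 32 μg/mL ⇒ Resistant
Ampicillin 0.12 μg/mL: ≤ 0.5 μg/mL — susceptible
Cefepime: 0.03 μg/mL is ≤ 0.5 μg/mL → susceptible
Minocycline: 0.03 μg/mL is ≤ 1 μg/mL — Susceptible
Cefuroxime (0.25 μg/mL) ≤ 2 μg/mL ⇒ Susceptible
Linezolid 1 μg/mL: = 1 μg/mL ⇒ I

R, R, S, S, S, S, I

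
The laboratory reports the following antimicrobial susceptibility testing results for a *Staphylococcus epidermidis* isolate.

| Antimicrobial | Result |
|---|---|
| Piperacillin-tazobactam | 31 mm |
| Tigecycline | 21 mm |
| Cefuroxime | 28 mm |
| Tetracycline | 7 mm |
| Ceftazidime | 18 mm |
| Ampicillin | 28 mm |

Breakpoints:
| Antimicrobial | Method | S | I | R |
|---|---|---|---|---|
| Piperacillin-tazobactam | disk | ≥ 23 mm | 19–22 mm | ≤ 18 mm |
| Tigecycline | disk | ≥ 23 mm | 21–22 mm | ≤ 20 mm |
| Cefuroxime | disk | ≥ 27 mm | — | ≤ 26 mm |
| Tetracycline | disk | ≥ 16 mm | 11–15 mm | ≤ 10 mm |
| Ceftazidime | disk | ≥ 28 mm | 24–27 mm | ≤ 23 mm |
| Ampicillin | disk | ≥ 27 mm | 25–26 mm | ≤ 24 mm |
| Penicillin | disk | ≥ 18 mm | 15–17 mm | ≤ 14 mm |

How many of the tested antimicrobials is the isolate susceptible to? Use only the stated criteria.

Piperacillin-tazobactam: 31 mm is ≥ 23 mm ⇒ Susceptible
Tigecycline 21 mm: in 21–22 mm → intermediate
Cefuroxime 28 mm: ≥ 27 mm → S
Tetracycline: 7 mm is ≤ 10 mm ⇒ Resistant
Ceftazidime 18 mm: ≤ 23 mm — resistant
Ampicillin 28 mm: ≥ 27 mm ⇒ Susceptible
Susceptible: 3

3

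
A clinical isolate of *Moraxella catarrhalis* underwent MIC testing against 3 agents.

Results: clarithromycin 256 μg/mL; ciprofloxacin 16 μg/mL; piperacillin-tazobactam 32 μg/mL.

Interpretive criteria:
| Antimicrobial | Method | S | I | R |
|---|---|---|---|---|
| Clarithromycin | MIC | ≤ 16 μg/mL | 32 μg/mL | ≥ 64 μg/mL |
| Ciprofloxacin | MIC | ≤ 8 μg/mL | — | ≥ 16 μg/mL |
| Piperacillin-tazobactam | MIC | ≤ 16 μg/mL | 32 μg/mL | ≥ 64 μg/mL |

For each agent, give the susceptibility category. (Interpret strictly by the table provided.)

Clarithromycin: 256 μg/mL is ≥ 64 μg/mL → R
Ciprofloxacin (16 μg/mL) ≥ 16 μg/mL — Resistant
Piperacillin-tazobactam: 32 μg/mL is = 32 μg/mL — Intermediate

R, R, I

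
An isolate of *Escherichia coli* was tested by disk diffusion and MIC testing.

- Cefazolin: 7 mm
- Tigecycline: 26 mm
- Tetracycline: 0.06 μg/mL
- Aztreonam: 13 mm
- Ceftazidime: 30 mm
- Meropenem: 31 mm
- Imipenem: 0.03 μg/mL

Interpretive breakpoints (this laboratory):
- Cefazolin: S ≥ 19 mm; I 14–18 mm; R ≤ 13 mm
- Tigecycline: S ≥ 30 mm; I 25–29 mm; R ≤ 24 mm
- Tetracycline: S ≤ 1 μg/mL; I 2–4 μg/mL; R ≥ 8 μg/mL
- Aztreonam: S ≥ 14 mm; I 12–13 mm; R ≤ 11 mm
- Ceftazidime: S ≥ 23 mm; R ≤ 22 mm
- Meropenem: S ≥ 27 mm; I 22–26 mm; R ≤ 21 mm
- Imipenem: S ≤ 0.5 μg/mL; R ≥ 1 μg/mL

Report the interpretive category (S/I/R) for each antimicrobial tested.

Cefazolin 7 mm: ≤ 13 mm ⇒ resistant
Tigecycline: 26 mm is in 25–29 mm — I
Tetracycline (0.06 μg/mL) ≤ 1 μg/mL → Susceptible
Aztreonam (13 mm) in 12–13 mm — intermediate
Ceftazidime (30 mm) ≥ 23 mm → Susceptible
Meropenem: 31 mm is ≥ 27 mm ⇒ Susceptible
Imipenem 0.03 μg/mL: ≤ 0.5 μg/mL → susceptible

R, I, S, I, S, S, S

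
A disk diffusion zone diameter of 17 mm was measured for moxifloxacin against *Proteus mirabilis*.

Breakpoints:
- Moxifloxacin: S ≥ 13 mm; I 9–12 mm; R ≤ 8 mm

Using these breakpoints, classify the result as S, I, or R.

Susceptible

Moxifloxacin 17 mm: ≥ 13 mm → susceptible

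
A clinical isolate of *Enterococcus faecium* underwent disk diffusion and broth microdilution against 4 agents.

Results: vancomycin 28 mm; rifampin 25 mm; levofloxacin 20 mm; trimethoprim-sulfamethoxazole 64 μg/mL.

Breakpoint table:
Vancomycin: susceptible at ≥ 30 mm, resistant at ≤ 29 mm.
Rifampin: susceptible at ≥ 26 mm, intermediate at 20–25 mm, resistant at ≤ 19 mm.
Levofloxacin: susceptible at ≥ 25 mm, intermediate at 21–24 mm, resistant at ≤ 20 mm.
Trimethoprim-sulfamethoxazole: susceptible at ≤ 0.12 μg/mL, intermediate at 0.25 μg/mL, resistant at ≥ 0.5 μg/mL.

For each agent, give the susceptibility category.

Vancomycin: 28 mm is ≤ 29 mm → Resistant
Rifampin: 25 mm is in 20–25 mm ⇒ I
Levofloxacin: 20 mm is ≤ 20 mm → R
Trimethoprim-sulfamethoxazole 64 μg/mL: ≥ 0.5 μg/mL — resistant

R, I, R, R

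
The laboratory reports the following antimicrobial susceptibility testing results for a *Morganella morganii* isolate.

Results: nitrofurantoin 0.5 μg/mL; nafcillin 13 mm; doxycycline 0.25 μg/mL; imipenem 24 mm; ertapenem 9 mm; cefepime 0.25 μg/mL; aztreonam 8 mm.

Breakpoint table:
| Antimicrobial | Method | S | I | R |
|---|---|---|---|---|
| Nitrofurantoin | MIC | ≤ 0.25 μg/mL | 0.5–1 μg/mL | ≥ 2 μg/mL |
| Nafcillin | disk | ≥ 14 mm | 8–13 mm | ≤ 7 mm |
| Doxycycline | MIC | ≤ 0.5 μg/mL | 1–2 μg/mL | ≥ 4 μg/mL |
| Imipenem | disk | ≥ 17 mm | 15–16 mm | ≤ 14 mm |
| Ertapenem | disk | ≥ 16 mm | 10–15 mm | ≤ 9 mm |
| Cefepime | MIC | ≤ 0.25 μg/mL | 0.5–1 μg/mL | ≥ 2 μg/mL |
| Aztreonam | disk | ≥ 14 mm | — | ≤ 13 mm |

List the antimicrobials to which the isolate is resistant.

ertapenem, aztreonam

Nitrofurantoin (0.5 μg/mL) in 0.5–1 μg/mL → I
Nafcillin (13 mm) in 8–13 mm → intermediate
Doxycycline 0.25 μg/mL: ≤ 0.5 μg/mL ⇒ susceptible
Imipenem: 24 mm is ≥ 17 mm — susceptible
Ertapenem (9 mm) ≤ 9 mm — R
Cefepime 0.25 μg/mL: ≤ 0.25 μg/mL — Susceptible
Aztreonam: 8 mm is ≤ 13 mm ⇒ Resistant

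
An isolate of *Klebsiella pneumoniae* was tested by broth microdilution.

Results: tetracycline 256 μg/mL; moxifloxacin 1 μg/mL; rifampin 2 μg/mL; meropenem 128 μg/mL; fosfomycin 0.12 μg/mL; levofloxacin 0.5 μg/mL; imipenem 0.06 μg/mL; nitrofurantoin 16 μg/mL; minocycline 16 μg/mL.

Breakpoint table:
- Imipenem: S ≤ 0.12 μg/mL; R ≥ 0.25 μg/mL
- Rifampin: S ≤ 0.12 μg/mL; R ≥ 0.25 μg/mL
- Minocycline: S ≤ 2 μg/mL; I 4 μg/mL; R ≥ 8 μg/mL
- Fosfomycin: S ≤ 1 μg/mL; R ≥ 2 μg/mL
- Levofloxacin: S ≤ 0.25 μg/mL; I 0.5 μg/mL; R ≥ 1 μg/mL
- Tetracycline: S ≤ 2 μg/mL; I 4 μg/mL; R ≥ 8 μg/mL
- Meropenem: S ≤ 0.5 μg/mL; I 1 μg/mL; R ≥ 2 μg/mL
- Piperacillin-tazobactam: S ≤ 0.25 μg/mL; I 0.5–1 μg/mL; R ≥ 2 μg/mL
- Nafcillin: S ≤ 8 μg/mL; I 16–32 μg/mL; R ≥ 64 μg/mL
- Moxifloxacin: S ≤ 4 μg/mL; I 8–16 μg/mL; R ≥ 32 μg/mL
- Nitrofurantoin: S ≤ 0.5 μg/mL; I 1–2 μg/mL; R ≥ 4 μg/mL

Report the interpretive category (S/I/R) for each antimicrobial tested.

Tetracycline 256 μg/mL: ≥ 8 μg/mL ⇒ resistant
Moxifloxacin (1 μg/mL) ≤ 4 μg/mL ⇒ Susceptible
Rifampin (2 μg/mL) ≥ 0.25 μg/mL ⇒ resistant
Meropenem 128 μg/mL: ≥ 2 μg/mL ⇒ R
Fosfomycin: 0.12 μg/mL is ≤ 1 μg/mL — Susceptible
Levofloxacin (0.5 μg/mL) = 0.5 μg/mL — I
Imipenem (0.06 μg/mL) ≤ 0.12 μg/mL — susceptible
Nitrofurantoin (16 μg/mL) ≥ 4 μg/mL → Resistant
Minocycline (16 μg/mL) ≥ 8 μg/mL — Resistant

R, S, R, R, S, I, S, R, R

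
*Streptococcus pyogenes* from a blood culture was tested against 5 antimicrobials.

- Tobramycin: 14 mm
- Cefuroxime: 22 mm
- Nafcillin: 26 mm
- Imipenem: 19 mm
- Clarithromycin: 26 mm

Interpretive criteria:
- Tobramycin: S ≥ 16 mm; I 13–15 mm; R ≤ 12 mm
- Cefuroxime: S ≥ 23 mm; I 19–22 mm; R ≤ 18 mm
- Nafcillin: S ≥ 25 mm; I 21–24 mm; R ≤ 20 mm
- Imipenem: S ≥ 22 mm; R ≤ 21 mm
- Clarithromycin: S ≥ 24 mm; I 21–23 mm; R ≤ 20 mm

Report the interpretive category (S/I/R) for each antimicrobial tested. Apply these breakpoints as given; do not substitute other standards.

Tobramycin (14 mm) in 13–15 mm → Intermediate
Cefuroxime 22 mm: in 19–22 mm → intermediate
Nafcillin: 26 mm is ≥ 25 mm — susceptible
Imipenem 19 mm: ≤ 21 mm — resistant
Clarithromycin (26 mm) ≥ 24 mm — Susceptible

I, I, S, R, S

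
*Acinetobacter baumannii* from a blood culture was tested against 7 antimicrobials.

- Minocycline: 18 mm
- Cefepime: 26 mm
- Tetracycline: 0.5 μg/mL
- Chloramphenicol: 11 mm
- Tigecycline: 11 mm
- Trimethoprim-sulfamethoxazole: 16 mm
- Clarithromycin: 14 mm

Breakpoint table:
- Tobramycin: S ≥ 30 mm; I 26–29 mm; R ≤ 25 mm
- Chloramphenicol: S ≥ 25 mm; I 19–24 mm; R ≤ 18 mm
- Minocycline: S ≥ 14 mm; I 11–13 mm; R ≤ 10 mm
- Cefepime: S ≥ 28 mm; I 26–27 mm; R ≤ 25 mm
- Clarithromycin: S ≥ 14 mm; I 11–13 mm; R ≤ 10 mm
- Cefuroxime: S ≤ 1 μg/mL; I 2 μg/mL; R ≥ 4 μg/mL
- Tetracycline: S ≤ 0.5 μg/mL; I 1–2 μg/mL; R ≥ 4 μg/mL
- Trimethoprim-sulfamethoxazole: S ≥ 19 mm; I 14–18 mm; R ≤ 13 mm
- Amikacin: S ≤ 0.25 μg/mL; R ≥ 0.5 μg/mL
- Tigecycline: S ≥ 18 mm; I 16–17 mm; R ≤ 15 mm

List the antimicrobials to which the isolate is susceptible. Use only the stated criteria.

minocycline, tetracycline, clarithromycin

Minocycline 18 mm: ≥ 14 mm ⇒ susceptible
Cefepime: 26 mm is in 26–27 mm ⇒ Intermediate
Tetracycline: 0.5 μg/mL is ≤ 0.5 μg/mL → S
Chloramphenicol (11 mm) ≤ 18 mm — R
Tigecycline (11 mm) ≤ 15 mm ⇒ resistant
Trimethoprim-sulfamethoxazole (16 mm) in 14–18 mm — Intermediate
Clarithromycin 14 mm: ≥ 14 mm ⇒ susceptible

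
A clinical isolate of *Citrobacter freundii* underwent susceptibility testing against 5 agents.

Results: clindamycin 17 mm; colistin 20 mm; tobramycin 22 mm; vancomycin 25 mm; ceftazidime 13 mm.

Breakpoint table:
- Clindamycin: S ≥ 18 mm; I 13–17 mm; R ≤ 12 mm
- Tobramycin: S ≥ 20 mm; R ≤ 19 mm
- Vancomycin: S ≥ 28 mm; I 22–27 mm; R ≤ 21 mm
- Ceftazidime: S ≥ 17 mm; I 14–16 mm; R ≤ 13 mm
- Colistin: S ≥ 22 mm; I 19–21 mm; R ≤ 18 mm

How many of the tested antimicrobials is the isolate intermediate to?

Clindamycin: 17 mm is in 13–17 mm ⇒ I
Colistin: 20 mm is in 19–21 mm ⇒ Intermediate
Tobramycin 22 mm: ≥ 20 mm → susceptible
Vancomycin (25 mm) in 22–27 mm — intermediate
Ceftazidime (13 mm) ≤ 13 mm → resistant
Intermediate: 3

3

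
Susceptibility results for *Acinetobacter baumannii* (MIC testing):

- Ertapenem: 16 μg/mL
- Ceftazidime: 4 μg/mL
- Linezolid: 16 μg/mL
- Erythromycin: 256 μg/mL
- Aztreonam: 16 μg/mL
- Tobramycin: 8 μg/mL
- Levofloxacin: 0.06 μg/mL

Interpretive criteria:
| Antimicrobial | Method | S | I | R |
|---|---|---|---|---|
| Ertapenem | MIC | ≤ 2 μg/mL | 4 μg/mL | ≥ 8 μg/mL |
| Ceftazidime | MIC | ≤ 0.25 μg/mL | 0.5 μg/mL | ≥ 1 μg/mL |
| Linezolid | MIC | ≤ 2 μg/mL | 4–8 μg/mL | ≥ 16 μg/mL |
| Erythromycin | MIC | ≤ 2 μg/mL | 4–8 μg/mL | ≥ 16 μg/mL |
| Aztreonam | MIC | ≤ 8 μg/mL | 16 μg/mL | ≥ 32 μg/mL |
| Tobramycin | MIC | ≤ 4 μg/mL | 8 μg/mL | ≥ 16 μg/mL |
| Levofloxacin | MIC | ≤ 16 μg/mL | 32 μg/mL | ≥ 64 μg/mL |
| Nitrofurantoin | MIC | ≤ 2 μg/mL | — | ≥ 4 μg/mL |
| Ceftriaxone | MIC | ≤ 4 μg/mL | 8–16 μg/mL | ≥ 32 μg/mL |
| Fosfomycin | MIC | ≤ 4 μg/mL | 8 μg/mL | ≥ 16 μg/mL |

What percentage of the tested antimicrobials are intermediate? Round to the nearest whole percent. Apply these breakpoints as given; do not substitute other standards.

Ertapenem 16 μg/mL: ≥ 8 μg/mL — R
Ceftazidime: 4 μg/mL is ≥ 1 μg/mL ⇒ resistant
Linezolid (16 μg/mL) ≥ 16 μg/mL ⇒ R
Erythromycin: 256 μg/mL is ≥ 16 μg/mL → R
Aztreonam 16 μg/mL: = 16 μg/mL ⇒ I
Tobramycin 8 μg/mL: = 8 μg/mL → Intermediate
Levofloxacin 0.06 μg/mL: ≤ 16 μg/mL — S
Intermediate: 2/7

29%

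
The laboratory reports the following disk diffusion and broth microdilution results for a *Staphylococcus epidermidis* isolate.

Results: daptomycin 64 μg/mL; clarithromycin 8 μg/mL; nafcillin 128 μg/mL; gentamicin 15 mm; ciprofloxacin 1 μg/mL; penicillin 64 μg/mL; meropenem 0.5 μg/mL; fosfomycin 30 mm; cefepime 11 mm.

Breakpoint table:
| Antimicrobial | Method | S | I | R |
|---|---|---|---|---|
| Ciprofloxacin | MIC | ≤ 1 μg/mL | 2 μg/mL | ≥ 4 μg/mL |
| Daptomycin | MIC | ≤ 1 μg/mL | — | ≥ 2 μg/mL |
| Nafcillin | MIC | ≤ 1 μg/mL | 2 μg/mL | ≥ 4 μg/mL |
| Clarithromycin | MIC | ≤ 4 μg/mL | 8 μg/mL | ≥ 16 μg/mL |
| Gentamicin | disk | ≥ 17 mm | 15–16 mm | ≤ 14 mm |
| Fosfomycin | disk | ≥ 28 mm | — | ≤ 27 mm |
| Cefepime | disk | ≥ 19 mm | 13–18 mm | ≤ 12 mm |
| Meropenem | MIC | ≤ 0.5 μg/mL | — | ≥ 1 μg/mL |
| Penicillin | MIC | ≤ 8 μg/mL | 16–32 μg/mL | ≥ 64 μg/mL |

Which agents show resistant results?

daptomycin, nafcillin, penicillin, cefepime

Daptomycin 64 μg/mL: ≥ 2 μg/mL → Resistant
Clarithromycin (8 μg/mL) = 8 μg/mL ⇒ I
Nafcillin: 128 μg/mL is ≥ 4 μg/mL ⇒ Resistant
Gentamicin 15 mm: in 15–16 mm — Intermediate
Ciprofloxacin (1 μg/mL) ≤ 1 μg/mL → Susceptible
Penicillin 64 μg/mL: ≥ 64 μg/mL — Resistant
Meropenem (0.5 μg/mL) ≤ 0.5 μg/mL ⇒ Susceptible
Fosfomycin: 30 mm is ≥ 28 mm — Susceptible
Cefepime (11 mm) ≤ 12 mm → R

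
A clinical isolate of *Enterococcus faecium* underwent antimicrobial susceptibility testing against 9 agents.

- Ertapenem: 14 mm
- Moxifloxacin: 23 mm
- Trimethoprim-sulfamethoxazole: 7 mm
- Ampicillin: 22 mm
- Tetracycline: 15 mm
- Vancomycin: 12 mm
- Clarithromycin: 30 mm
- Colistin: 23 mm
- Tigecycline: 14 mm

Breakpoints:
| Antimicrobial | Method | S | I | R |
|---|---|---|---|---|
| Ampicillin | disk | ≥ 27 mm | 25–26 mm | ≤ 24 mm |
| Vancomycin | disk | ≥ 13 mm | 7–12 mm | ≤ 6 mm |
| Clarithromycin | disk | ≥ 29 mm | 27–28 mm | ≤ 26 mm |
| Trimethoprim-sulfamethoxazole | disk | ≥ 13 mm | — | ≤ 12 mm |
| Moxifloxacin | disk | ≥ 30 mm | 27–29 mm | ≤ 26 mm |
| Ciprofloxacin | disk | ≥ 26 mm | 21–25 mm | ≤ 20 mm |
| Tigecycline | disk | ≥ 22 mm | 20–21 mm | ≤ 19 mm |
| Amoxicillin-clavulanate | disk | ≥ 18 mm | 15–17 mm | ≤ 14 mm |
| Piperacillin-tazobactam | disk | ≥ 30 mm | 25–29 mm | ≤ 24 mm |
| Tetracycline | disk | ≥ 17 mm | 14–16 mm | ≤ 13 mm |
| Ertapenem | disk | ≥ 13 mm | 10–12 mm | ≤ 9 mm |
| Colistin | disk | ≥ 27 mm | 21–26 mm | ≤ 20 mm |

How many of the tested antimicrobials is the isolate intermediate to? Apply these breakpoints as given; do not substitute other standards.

3

Ertapenem 14 mm: ≥ 13 mm ⇒ S
Moxifloxacin (23 mm) ≤ 26 mm ⇒ resistant
Trimethoprim-sulfamethoxazole (7 mm) ≤ 12 mm ⇒ Resistant
Ampicillin 22 mm: ≤ 24 mm — R
Tetracycline (15 mm) in 14–16 mm — intermediate
Vancomycin 12 mm: in 7–12 mm — Intermediate
Clarithromycin (30 mm) ≥ 29 mm → S
Colistin (23 mm) in 21–26 mm → Intermediate
Tigecycline 14 mm: ≤ 19 mm → Resistant
Intermediate: 3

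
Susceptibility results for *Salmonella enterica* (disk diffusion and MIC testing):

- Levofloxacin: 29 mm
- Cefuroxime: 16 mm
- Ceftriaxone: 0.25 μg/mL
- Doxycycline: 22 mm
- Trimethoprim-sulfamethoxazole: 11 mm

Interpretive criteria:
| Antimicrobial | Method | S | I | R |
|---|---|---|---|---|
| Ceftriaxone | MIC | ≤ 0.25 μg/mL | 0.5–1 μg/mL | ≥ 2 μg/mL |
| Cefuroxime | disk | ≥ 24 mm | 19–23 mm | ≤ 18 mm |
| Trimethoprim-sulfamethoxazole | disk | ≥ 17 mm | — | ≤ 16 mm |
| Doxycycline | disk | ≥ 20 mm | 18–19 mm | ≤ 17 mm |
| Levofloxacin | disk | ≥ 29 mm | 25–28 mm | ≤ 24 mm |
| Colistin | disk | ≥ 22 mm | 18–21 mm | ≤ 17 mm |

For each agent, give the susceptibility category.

S, R, S, S, R

Levofloxacin (29 mm) ≥ 29 mm ⇒ S
Cefuroxime 16 mm: ≤ 18 mm — R
Ceftriaxone (0.25 μg/mL) ≤ 0.25 μg/mL ⇒ Susceptible
Doxycycline 22 mm: ≥ 20 mm → S
Trimethoprim-sulfamethoxazole (11 mm) ≤ 16 mm → R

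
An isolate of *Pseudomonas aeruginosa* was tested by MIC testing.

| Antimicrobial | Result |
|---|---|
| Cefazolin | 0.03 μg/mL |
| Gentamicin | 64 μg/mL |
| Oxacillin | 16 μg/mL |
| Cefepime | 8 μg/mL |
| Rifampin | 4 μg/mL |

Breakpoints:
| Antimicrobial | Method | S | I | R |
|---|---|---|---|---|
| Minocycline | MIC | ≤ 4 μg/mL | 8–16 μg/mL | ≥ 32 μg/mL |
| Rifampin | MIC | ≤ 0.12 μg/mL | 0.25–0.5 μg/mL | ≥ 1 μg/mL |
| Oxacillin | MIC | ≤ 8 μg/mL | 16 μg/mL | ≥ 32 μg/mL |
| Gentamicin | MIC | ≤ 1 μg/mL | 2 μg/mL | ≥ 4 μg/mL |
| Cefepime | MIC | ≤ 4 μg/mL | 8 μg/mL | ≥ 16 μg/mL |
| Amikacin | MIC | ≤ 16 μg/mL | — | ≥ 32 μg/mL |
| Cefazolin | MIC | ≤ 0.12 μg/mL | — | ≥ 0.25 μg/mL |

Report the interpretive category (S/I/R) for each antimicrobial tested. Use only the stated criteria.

Cefazolin (0.03 μg/mL) ≤ 0.12 μg/mL — S
Gentamicin 64 μg/mL: ≥ 4 μg/mL — resistant
Oxacillin 16 μg/mL: = 16 μg/mL → intermediate
Cefepime: 8 μg/mL is = 8 μg/mL ⇒ Intermediate
Rifampin (4 μg/mL) ≥ 1 μg/mL — R

S, R, I, I, R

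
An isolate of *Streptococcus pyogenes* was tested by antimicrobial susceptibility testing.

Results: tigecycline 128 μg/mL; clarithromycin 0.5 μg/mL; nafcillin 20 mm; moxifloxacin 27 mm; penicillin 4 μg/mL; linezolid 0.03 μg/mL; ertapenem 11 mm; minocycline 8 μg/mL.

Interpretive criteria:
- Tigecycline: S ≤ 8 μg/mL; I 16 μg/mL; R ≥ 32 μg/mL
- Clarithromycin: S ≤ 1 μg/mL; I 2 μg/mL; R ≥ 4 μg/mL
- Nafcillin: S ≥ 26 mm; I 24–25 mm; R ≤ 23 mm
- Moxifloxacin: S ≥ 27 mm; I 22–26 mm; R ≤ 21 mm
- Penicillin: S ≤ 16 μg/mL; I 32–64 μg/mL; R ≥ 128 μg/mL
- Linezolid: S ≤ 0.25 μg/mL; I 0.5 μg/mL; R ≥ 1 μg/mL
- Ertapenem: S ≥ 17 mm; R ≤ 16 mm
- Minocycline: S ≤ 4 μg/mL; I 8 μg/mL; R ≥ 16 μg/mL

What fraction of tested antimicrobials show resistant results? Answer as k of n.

3 of 8

Tigecycline: 128 μg/mL is ≥ 32 μg/mL ⇒ Resistant
Clarithromycin (0.5 μg/mL) ≤ 1 μg/mL → S
Nafcillin: 20 mm is ≤ 23 mm → R
Moxifloxacin 27 mm: ≥ 27 mm ⇒ S
Penicillin: 4 μg/mL is ≤ 16 μg/mL → susceptible
Linezolid 0.03 μg/mL: ≤ 0.25 μg/mL — Susceptible
Ertapenem: 11 mm is ≤ 16 mm → R
Minocycline 8 μg/mL: = 8 μg/mL → I
Resistant: 3/8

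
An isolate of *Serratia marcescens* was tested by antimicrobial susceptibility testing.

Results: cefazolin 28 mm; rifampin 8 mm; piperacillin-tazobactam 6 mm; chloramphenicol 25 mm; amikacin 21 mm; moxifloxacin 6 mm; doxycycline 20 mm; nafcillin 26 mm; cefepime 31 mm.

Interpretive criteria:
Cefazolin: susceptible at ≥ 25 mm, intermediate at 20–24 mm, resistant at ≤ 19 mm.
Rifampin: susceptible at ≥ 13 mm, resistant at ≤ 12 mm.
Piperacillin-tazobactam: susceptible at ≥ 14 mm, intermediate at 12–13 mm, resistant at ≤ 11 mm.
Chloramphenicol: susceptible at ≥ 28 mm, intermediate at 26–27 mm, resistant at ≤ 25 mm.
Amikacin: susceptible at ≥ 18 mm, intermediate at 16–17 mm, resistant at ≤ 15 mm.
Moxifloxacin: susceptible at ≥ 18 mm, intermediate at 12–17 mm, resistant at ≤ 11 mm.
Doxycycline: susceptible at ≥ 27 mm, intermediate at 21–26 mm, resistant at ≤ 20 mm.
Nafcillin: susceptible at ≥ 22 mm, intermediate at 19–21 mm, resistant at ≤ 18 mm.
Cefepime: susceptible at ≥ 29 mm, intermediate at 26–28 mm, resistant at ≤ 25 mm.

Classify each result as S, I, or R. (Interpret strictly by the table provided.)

S, R, R, R, S, R, R, S, S

Cefazolin (28 mm) ≥ 25 mm ⇒ Susceptible
Rifampin (8 mm) ≤ 12 mm ⇒ resistant
Piperacillin-tazobactam 6 mm: ≤ 11 mm ⇒ resistant
Chloramphenicol: 25 mm is ≤ 25 mm — Resistant
Amikacin 21 mm: ≥ 18 mm — susceptible
Moxifloxacin: 6 mm is ≤ 11 mm — Resistant
Doxycycline: 20 mm is ≤ 20 mm → resistant
Nafcillin 26 mm: ≥ 22 mm — susceptible
Cefepime (31 mm) ≥ 29 mm ⇒ S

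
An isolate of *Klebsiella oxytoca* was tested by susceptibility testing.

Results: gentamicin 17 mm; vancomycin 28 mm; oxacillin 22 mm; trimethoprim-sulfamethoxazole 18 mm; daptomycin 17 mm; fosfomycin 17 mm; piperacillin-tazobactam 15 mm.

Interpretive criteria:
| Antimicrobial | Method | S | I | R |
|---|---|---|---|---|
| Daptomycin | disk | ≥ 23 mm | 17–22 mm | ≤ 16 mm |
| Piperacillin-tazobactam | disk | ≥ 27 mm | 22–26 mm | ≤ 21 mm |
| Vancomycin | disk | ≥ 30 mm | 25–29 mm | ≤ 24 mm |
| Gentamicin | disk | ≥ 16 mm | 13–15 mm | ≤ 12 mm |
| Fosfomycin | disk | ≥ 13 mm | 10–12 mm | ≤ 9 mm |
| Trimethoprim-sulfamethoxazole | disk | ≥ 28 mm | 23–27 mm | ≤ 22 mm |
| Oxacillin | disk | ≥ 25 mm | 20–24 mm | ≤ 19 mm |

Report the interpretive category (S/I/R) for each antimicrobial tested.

S, I, I, R, I, S, R

Gentamicin (17 mm) ≥ 16 mm ⇒ susceptible
Vancomycin: 28 mm is in 25–29 mm ⇒ I
Oxacillin 22 mm: in 20–24 mm → intermediate
Trimethoprim-sulfamethoxazole (18 mm) ≤ 22 mm → R
Daptomycin: 17 mm is in 17–22 mm ⇒ Intermediate
Fosfomycin 17 mm: ≥ 13 mm → S
Piperacillin-tazobactam: 15 mm is ≤ 21 mm — R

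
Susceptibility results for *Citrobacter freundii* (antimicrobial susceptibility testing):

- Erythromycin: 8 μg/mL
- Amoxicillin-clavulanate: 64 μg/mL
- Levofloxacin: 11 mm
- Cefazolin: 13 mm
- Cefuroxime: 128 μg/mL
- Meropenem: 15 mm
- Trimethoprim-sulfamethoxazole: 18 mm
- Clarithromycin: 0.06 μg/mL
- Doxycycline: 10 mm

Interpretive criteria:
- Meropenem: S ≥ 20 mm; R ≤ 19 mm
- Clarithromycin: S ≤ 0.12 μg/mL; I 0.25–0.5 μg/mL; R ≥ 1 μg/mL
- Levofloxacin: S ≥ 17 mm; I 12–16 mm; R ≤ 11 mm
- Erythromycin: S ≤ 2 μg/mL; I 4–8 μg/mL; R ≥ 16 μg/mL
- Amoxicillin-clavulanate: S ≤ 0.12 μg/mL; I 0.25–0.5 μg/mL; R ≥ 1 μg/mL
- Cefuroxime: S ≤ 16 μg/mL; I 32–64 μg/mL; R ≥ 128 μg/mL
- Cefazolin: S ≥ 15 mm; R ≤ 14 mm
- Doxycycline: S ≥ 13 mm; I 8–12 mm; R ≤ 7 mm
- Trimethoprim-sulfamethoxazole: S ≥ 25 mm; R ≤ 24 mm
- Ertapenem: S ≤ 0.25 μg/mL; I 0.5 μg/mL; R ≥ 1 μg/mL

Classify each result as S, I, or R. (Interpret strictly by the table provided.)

Erythromycin (8 μg/mL) in 4–8 μg/mL — Intermediate
Amoxicillin-clavulanate: 64 μg/mL is ≥ 1 μg/mL — resistant
Levofloxacin (11 mm) ≤ 11 mm → R
Cefazolin (13 mm) ≤ 14 mm → Resistant
Cefuroxime: 128 μg/mL is ≥ 128 μg/mL — resistant
Meropenem: 15 mm is ≤ 19 mm ⇒ R
Trimethoprim-sulfamethoxazole: 18 mm is ≤ 24 mm → R
Clarithromycin: 0.06 μg/mL is ≤ 0.12 μg/mL ⇒ Susceptible
Doxycycline: 10 mm is in 8–12 mm — I

I, R, R, R, R, R, R, S, I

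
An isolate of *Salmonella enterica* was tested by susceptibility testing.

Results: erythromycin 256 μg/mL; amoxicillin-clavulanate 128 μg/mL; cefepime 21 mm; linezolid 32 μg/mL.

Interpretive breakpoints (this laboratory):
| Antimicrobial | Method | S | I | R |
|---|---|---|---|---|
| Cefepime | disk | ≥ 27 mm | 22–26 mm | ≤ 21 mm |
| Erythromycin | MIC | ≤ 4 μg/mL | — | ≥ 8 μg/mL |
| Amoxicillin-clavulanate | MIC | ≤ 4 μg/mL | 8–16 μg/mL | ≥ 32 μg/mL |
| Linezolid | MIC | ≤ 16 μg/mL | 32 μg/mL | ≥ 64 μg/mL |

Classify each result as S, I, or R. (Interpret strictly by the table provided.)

R, R, R, I

Erythromycin 256 μg/mL: ≥ 8 μg/mL ⇒ Resistant
Amoxicillin-clavulanate (128 μg/mL) ≥ 32 μg/mL ⇒ R
Cefepime: 21 mm is ≤ 21 mm → R
Linezolid: 32 μg/mL is = 32 μg/mL → intermediate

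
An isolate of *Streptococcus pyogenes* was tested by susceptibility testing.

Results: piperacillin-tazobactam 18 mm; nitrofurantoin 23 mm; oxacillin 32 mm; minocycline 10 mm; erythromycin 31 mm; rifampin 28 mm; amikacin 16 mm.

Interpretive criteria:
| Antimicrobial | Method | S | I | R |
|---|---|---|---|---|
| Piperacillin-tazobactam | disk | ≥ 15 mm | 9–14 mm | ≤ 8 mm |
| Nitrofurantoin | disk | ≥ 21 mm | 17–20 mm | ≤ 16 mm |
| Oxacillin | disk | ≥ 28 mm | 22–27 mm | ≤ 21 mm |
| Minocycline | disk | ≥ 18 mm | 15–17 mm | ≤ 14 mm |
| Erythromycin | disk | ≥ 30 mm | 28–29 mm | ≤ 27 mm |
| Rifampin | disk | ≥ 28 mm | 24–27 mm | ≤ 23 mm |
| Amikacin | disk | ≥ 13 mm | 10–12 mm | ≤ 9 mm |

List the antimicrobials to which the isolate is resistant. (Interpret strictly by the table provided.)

Piperacillin-tazobactam 18 mm: ≥ 15 mm → S
Nitrofurantoin (23 mm) ≥ 21 mm — Susceptible
Oxacillin (32 mm) ≥ 28 mm → Susceptible
Minocycline: 10 mm is ≤ 14 mm → resistant
Erythromycin (31 mm) ≥ 30 mm → S
Rifampin: 28 mm is ≥ 28 mm — S
Amikacin (16 mm) ≥ 13 mm → Susceptible

minocycline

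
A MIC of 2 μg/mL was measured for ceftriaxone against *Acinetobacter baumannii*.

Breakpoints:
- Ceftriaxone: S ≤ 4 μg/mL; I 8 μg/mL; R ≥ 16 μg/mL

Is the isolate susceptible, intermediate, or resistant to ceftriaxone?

Ceftriaxone 2 μg/mL: ≤ 4 μg/mL → susceptible

Susceptible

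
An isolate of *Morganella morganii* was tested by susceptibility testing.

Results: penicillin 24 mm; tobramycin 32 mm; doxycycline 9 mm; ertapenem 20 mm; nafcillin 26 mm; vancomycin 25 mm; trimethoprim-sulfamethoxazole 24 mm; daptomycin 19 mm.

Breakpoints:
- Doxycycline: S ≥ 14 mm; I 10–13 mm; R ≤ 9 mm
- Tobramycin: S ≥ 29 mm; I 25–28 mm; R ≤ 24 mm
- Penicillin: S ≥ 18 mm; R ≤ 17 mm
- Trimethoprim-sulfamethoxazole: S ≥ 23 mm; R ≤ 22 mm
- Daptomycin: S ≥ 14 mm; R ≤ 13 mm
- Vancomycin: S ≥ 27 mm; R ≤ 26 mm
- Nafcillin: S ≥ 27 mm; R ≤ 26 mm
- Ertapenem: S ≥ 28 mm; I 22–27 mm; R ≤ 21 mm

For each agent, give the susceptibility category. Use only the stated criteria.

S, S, R, R, R, R, S, S

Penicillin: 24 mm is ≥ 18 mm ⇒ Susceptible
Tobramycin 32 mm: ≥ 29 mm ⇒ Susceptible
Doxycycline: 9 mm is ≤ 9 mm → R
Ertapenem: 20 mm is ≤ 21 mm → resistant
Nafcillin 26 mm: ≤ 26 mm ⇒ resistant
Vancomycin (25 mm) ≤ 26 mm ⇒ Resistant
Trimethoprim-sulfamethoxazole (24 mm) ≥ 23 mm — susceptible
Daptomycin: 19 mm is ≥ 14 mm — Susceptible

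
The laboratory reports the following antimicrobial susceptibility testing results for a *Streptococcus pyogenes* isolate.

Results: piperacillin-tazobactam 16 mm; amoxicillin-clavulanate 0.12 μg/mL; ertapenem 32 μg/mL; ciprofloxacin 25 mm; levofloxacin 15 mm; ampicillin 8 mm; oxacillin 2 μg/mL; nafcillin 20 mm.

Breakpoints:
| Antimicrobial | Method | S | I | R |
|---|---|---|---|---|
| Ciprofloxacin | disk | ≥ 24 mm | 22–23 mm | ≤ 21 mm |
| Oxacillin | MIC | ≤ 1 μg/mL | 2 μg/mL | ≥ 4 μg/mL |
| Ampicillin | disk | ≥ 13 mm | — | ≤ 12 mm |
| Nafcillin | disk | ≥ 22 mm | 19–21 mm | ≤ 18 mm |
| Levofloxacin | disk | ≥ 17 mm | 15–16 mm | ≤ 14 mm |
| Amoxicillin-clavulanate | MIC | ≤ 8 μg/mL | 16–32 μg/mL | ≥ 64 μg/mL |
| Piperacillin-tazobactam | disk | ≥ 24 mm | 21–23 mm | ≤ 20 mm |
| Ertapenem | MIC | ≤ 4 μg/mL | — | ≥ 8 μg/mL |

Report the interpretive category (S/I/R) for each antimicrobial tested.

Piperacillin-tazobactam 16 mm: ≤ 20 mm ⇒ Resistant
Amoxicillin-clavulanate: 0.12 μg/mL is ≤ 8 μg/mL → Susceptible
Ertapenem (32 μg/mL) ≥ 8 μg/mL — R
Ciprofloxacin 25 mm: ≥ 24 mm → Susceptible
Levofloxacin: 15 mm is in 15–16 mm — intermediate
Ampicillin (8 mm) ≤ 12 mm → R
Oxacillin (2 μg/mL) = 2 μg/mL → Intermediate
Nafcillin (20 mm) in 19–21 mm ⇒ I

R, S, R, S, I, R, I, I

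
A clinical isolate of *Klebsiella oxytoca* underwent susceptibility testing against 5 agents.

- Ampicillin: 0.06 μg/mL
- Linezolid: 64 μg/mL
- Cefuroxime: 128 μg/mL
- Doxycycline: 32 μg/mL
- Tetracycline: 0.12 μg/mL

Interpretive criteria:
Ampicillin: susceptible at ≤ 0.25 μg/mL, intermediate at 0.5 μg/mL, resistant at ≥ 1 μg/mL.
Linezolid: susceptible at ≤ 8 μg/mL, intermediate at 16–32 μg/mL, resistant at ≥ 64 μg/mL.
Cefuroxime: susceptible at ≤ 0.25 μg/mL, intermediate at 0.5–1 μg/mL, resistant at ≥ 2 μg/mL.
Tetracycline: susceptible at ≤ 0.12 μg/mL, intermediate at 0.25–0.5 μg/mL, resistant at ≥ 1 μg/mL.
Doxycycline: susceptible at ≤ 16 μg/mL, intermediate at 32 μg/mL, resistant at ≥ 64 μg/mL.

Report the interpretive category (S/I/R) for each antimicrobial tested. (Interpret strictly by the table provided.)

S, R, R, I, S

Ampicillin (0.06 μg/mL) ≤ 0.25 μg/mL ⇒ Susceptible
Linezolid 64 μg/mL: ≥ 64 μg/mL ⇒ Resistant
Cefuroxime 128 μg/mL: ≥ 2 μg/mL — resistant
Doxycycline: 32 μg/mL is = 32 μg/mL ⇒ intermediate
Tetracycline (0.12 μg/mL) ≤ 0.12 μg/mL ⇒ Susceptible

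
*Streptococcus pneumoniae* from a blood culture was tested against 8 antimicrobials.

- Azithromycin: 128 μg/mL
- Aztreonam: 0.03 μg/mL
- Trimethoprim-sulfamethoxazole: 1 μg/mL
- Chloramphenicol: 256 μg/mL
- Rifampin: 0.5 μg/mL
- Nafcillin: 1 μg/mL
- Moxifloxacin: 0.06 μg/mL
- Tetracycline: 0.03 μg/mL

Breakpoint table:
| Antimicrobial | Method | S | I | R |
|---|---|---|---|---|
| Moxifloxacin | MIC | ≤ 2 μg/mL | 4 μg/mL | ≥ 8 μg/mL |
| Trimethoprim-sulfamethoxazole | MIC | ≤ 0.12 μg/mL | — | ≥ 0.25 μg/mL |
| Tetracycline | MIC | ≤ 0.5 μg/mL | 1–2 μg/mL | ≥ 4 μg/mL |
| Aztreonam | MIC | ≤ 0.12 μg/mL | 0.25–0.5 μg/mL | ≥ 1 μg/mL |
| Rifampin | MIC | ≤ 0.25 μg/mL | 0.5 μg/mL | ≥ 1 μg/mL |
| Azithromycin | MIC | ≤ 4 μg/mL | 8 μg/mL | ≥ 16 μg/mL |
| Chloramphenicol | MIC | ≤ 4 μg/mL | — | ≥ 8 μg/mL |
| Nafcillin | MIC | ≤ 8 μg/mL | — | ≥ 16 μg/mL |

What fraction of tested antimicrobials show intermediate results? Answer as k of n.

Azithromycin 128 μg/mL: ≥ 16 μg/mL ⇒ R
Aztreonam (0.03 μg/mL) ≤ 0.12 μg/mL ⇒ Susceptible
Trimethoprim-sulfamethoxazole 1 μg/mL: ≥ 0.25 μg/mL — resistant
Chloramphenicol (256 μg/mL) ≥ 8 μg/mL → Resistant
Rifampin (0.5 μg/mL) = 0.5 μg/mL → Intermediate
Nafcillin: 1 μg/mL is ≤ 8 μg/mL → S
Moxifloxacin: 0.06 μg/mL is ≤ 2 μg/mL → Susceptible
Tetracycline: 0.03 μg/mL is ≤ 0.5 μg/mL → susceptible
Intermediate: 1/8

1 of 8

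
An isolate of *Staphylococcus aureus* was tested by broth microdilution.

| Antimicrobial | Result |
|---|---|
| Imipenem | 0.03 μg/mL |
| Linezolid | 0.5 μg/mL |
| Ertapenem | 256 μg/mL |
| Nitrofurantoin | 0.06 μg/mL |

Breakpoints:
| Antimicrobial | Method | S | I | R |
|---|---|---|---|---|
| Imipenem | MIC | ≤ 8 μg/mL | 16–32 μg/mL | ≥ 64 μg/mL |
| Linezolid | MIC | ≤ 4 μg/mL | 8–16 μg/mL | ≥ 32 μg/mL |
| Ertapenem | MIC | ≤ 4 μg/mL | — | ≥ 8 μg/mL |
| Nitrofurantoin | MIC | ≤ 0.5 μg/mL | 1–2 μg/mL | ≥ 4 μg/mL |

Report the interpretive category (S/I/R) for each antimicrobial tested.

S, S, R, S

Imipenem 0.03 μg/mL: ≤ 8 μg/mL — S
Linezolid: 0.5 μg/mL is ≤ 4 μg/mL ⇒ Susceptible
Ertapenem 256 μg/mL: ≥ 8 μg/mL → Resistant
Nitrofurantoin 0.06 μg/mL: ≤ 0.5 μg/mL ⇒ S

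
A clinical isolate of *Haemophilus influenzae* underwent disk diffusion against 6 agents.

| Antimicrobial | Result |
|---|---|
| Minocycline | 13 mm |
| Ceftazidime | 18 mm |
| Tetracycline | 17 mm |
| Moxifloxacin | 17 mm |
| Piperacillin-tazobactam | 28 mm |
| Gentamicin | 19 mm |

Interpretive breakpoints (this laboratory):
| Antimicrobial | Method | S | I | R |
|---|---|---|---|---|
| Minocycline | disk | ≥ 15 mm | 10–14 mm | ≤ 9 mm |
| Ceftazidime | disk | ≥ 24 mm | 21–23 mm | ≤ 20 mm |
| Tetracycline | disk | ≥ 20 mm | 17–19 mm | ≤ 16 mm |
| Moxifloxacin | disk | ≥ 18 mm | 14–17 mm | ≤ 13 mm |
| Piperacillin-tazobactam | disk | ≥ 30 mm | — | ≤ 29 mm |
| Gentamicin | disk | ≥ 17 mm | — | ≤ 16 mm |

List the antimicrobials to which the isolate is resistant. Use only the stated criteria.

ceftazidime, piperacillin-tazobactam

Minocycline 13 mm: in 10–14 mm → intermediate
Ceftazidime: 18 mm is ≤ 20 mm ⇒ Resistant
Tetracycline (17 mm) in 17–19 mm ⇒ intermediate
Moxifloxacin 17 mm: in 14–17 mm — Intermediate
Piperacillin-tazobactam 28 mm: ≤ 29 mm — Resistant
Gentamicin (19 mm) ≥ 17 mm — Susceptible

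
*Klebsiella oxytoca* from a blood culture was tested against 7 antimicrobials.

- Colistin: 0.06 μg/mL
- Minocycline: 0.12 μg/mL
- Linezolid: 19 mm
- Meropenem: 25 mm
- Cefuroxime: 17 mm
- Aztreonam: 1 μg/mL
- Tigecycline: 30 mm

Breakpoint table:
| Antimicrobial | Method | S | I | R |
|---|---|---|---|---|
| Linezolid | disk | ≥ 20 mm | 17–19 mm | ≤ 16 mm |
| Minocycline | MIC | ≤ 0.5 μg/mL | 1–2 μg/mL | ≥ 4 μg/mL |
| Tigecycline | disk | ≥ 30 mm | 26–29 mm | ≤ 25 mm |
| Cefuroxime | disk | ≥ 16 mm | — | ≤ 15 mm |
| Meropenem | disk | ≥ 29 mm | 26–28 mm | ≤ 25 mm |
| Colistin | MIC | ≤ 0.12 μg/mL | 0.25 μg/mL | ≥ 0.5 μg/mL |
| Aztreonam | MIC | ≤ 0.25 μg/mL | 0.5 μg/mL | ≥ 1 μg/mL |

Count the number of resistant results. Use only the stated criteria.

Colistin (0.06 μg/mL) ≤ 0.12 μg/mL ⇒ S
Minocycline (0.12 μg/mL) ≤ 0.5 μg/mL → S
Linezolid 19 mm: in 17–19 mm — intermediate
Meropenem: 25 mm is ≤ 25 mm → R
Cefuroxime: 17 mm is ≥ 16 mm — S
Aztreonam: 1 μg/mL is ≥ 1 μg/mL — Resistant
Tigecycline: 30 mm is ≥ 30 mm → susceptible
Resistant: 2

2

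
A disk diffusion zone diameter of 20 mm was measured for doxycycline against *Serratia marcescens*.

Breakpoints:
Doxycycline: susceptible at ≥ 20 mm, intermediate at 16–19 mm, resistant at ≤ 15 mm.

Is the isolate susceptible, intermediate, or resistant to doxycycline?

Doxycycline (20 mm) ≥ 20 mm — susceptible

S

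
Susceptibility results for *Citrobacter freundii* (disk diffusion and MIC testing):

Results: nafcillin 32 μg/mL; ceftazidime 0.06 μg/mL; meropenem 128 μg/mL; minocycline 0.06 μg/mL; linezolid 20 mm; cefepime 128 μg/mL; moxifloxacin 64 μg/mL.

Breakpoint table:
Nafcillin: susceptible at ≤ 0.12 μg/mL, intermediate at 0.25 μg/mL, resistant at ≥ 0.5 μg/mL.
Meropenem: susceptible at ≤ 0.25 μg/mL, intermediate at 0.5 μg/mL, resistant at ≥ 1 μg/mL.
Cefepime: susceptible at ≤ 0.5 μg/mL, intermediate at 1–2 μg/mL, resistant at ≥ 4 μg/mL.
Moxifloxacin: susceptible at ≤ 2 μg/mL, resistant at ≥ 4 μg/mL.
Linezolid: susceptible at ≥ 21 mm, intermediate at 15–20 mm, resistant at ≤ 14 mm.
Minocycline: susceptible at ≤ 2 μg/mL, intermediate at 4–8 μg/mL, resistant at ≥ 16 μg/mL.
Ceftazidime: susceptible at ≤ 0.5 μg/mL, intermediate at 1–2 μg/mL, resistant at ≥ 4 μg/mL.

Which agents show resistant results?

Nafcillin: 32 μg/mL is ≥ 0.5 μg/mL → R
Ceftazidime 0.06 μg/mL: ≤ 0.5 μg/mL → Susceptible
Meropenem: 128 μg/mL is ≥ 1 μg/mL → Resistant
Minocycline 0.06 μg/mL: ≤ 2 μg/mL → S
Linezolid 20 mm: in 15–20 mm — Intermediate
Cefepime 128 μg/mL: ≥ 4 μg/mL → Resistant
Moxifloxacin 64 μg/mL: ≥ 4 μg/mL ⇒ Resistant

nafcillin, meropenem, cefepime, moxifloxacin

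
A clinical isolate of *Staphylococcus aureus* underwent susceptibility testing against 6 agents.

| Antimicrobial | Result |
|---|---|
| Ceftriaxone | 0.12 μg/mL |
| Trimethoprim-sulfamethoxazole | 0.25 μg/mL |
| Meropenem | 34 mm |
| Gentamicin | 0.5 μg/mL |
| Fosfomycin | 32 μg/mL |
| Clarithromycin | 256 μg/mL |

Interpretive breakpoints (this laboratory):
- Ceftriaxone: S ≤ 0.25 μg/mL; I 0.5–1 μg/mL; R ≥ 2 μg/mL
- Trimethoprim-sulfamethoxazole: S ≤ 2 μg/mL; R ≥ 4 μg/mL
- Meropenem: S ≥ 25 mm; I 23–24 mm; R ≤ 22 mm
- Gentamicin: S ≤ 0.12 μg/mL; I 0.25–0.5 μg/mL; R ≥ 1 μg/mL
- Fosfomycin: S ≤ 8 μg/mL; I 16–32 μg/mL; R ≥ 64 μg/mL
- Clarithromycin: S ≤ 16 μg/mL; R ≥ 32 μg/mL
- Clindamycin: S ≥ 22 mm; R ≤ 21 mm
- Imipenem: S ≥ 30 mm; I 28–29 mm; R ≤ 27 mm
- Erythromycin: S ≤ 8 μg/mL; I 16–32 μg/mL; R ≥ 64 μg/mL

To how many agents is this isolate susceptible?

Ceftriaxone (0.12 μg/mL) ≤ 0.25 μg/mL → S
Trimethoprim-sulfamethoxazole 0.25 μg/mL: ≤ 2 μg/mL → S
Meropenem: 34 mm is ≥ 25 mm → S
Gentamicin 0.5 μg/mL: in 0.25–0.5 μg/mL → intermediate
Fosfomycin (32 μg/mL) in 16–32 μg/mL ⇒ intermediate
Clarithromycin (256 μg/mL) ≥ 32 μg/mL → R
Susceptible: 3

3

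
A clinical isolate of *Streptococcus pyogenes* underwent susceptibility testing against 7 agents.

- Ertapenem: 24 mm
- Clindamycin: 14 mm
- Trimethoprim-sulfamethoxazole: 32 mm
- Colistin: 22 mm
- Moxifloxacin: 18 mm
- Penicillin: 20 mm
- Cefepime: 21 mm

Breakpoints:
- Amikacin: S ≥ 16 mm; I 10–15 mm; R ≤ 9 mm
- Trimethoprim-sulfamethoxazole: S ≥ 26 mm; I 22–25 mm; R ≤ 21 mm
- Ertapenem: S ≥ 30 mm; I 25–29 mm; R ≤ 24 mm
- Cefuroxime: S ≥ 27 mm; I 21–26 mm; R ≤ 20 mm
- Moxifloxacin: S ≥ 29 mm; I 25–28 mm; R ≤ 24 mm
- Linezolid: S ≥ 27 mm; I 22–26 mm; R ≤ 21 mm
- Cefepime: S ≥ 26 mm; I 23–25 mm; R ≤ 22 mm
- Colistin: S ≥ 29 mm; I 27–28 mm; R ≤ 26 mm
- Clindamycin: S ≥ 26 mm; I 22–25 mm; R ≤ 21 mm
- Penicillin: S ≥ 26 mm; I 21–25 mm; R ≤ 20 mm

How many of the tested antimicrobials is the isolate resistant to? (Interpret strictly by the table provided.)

6

Ertapenem (24 mm) ≤ 24 mm → resistant
Clindamycin: 14 mm is ≤ 21 mm — resistant
Trimethoprim-sulfamethoxazole: 32 mm is ≥ 26 mm → Susceptible
Colistin: 22 mm is ≤ 26 mm — Resistant
Moxifloxacin 18 mm: ≤ 24 mm — Resistant
Penicillin: 20 mm is ≤ 20 mm ⇒ R
Cefepime (21 mm) ≤ 22 mm — Resistant
Resistant: 6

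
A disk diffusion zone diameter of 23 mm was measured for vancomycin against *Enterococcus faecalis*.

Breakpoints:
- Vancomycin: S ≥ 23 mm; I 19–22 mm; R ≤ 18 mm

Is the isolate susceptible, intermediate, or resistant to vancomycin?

Vancomycin: 23 mm is ≥ 23 mm ⇒ S

S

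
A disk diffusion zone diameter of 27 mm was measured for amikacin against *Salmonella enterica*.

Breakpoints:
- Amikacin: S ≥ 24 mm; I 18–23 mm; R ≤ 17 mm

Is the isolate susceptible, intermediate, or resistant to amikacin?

Amikacin 27 mm: ≥ 24 mm ⇒ susceptible

Susceptible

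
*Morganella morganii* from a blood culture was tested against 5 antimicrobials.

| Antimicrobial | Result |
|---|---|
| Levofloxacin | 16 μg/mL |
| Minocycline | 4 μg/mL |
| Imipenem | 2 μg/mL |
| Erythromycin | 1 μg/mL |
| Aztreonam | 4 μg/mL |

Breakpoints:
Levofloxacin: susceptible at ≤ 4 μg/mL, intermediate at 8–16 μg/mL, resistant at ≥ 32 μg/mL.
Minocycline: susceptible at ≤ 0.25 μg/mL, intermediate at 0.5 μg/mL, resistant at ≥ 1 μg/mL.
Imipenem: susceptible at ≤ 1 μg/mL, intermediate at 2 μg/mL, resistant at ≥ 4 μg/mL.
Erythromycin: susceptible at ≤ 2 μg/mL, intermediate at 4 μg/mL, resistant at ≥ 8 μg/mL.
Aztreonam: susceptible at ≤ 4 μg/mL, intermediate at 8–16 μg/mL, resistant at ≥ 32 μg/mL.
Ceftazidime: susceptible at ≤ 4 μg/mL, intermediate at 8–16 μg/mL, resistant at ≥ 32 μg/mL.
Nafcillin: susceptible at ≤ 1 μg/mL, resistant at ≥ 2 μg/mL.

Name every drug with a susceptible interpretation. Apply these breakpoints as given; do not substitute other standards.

Levofloxacin: 16 μg/mL is in 8–16 μg/mL ⇒ Intermediate
Minocycline (4 μg/mL) ≥ 1 μg/mL → R
Imipenem (2 μg/mL) = 2 μg/mL ⇒ intermediate
Erythromycin (1 μg/mL) ≤ 2 μg/mL ⇒ Susceptible
Aztreonam: 4 μg/mL is ≤ 4 μg/mL — Susceptible

erythromycin, aztreonam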